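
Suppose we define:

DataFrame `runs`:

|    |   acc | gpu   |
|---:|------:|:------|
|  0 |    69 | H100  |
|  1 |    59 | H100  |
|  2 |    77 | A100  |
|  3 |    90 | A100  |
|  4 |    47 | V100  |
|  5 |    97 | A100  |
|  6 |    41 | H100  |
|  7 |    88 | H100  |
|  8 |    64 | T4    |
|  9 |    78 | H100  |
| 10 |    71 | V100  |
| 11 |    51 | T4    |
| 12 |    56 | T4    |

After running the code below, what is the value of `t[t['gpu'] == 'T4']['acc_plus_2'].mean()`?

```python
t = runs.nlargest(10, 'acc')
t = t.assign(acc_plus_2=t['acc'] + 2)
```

take 10 rows with largest acc:
    acc   gpu
5    97  A100
3    90  A100
7    88  H100
9    78  H100
2    77  A100
10   71  V100
0    69  H100
8    64    T4
1    59  H100
12   56    T4
add column acc_plus_2 = t['acc'] + 2:
    acc   gpu  acc_plus_2
5    97  A100          99
3    90  A100          92
7    88  H100          90
9    78  H100          80
2    77  A100          79
10   71  V100          73
0    69  H100          71
8    64    T4          66
1    59  H100          61
12   56    T4          58
filter rows where gpu == 'T4':
    acc gpu  acc_plus_2
8    64  T4          66
12   56  T4          58
Reading off the mean of column 'acc_plus_2', we get 62.0.

62.0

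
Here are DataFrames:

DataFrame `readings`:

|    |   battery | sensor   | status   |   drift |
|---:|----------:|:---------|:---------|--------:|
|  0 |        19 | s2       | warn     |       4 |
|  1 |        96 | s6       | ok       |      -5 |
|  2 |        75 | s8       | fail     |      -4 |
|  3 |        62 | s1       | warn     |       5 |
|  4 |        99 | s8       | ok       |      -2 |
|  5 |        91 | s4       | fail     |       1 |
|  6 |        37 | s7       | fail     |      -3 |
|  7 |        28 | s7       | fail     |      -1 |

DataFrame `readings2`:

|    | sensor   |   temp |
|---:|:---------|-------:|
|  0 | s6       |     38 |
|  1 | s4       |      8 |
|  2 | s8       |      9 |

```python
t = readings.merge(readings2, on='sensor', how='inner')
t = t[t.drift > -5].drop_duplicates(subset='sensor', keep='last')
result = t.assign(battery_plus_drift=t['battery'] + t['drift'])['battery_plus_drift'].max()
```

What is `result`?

merge on 'sensor' (how='inner') → 4 rows:
   battery sensor status  drift  temp
0       96     s6     ok     -5    38
1       75     s8   fail     -4     9
2       99     s8     ok     -2     9
3       91     s4   fail      1     8
filter rows where drift > -5:
   battery sensor status  drift  temp
1       75     s8   fail     -4     9
2       99     s8     ok     -2     9
3       91     s4   fail      1     8
drop duplicate sensor (keep=last):
   battery sensor status  drift  temp
2       99     s8     ok     -2     9
3       91     s4   fail      1     8
add column battery_plus_drift = t['battery'] + t['drift']:
   battery sensor status  drift  temp  battery_plus_drift
2       99     s8     ok     -2     9                  97
3       91     s4   fail      1     8                  92
The max of column 'battery_plus_drift' is 97.

97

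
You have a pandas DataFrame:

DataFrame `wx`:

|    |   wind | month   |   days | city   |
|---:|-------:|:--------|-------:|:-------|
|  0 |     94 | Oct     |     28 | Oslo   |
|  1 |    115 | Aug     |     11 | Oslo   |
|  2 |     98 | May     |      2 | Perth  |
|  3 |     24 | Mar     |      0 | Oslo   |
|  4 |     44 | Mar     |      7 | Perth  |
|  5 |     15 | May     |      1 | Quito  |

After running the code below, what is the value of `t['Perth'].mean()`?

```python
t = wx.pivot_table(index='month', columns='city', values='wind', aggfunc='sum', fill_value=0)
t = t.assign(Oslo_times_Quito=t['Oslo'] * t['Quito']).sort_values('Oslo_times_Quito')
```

35.5

pivot: rows=month, cols=city, sum(wind):
city   Oslo  Perth  Quito
month                    
Aug     115      0      0
Mar      24     44      0
May       0     98     15
Oct      94      0      0
add column Oslo_times_Quito = t['Oslo'] * t['Quito']:
city   Oslo  Perth  Quito  Oslo_times_Quito
month                                      
Aug     115      0      0                 0
Mar      24     44      0                 0
May       0     98     15                 0
Oct      94      0      0                 0
sort by Oslo_times_Quito:
city   Oslo  Perth  Quito  Oslo_times_Quito
month                                      
Aug     115      0      0                 0
Mar      24     44      0                 0
May       0     98     15                 0
Oct      94      0      0                 0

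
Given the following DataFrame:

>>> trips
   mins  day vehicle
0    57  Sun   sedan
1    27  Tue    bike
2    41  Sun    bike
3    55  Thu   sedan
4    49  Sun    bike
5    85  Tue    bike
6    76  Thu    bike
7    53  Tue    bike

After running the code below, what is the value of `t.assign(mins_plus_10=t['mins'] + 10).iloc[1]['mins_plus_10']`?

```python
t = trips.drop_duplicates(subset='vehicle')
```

37

drop duplicate vehicle (keep=first):
   mins  day vehicle
0    57  Sun   sedan
1    27  Tue    bike
add column mins_plus_10 = t['mins'] + 10:
   mins  day vehicle  mins_plus_10
0    57  Sun   sedan            67
1    27  Tue    bike            37
So iloc[1]['mins_plus_10'] = 37.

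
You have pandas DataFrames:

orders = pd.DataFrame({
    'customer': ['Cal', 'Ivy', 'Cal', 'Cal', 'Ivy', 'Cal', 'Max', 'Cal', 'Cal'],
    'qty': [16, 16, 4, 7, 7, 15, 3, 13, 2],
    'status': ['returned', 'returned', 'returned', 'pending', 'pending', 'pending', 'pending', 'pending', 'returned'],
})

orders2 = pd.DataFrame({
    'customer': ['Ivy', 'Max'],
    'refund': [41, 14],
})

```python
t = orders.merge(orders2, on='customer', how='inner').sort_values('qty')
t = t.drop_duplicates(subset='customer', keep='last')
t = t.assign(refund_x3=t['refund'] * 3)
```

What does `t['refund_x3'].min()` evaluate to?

42

merge on 'customer' (how='inner') → 3 rows:
  customer  qty    status  refund
0      Ivy   16  returned      41
1      Ivy    7   pending      41
2      Max    3   pending      14
sort by qty:
  customer  qty    status  refund
2      Max    3   pending      14
1      Ivy    7   pending      41
0      Ivy   16  returned      41
drop duplicate customer (keep=last):
  customer  qty    status  refund
2      Max    3   pending      14
0      Ivy   16  returned      41
add column refund_x3 = t['refund'] * 3:
  customer  qty    status  refund  refund_x3
2      Max    3   pending      14         42
0      Ivy   16  returned      41        123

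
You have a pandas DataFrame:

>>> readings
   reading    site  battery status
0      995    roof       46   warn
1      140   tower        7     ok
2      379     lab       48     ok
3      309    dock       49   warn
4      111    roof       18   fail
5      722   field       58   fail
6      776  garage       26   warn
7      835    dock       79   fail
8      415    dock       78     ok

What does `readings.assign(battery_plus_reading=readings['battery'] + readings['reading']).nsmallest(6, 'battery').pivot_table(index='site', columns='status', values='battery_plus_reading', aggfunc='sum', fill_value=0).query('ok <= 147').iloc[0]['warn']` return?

358

add column battery_plus_reading = readings['battery'] + readings['reading']:
   reading    site  battery status  battery_plus_reading
0      995    roof       46   warn                  1041
1      140   tower        7     ok                   147
2      379     lab       48     ok                   427
3      309    dock       49   warn                   358
4      111    roof       18   fail                   129
5      722   field       58   fail                   780
6      776  garage       26   warn                   802
7      835    dock       79   fail                   914
8      415    dock       78     ok                   493
take 6 rows with smallest battery:
   reading    site  battery status  battery_plus_reading
1      140   tower        7     ok                   147
4      111    roof       18   fail                   129
6      776  garage       26   warn                   802
0      995    roof       46   warn                  1041
2      379     lab       48     ok                   427
3      309    dock       49   warn                   358
pivot: rows=site, cols=status, sum(battery_plus_reading):
status  fail   ok  warn
site                   
dock       0    0   358
garage     0    0   802
lab        0  427     0
roof     129    0  1041
tower      0  147     0
filter rows where ok <= 147:
status  fail   ok  warn
site                   
dock       0    0   358
garage     0    0   802
roof     129    0  1041
tower      0  147     0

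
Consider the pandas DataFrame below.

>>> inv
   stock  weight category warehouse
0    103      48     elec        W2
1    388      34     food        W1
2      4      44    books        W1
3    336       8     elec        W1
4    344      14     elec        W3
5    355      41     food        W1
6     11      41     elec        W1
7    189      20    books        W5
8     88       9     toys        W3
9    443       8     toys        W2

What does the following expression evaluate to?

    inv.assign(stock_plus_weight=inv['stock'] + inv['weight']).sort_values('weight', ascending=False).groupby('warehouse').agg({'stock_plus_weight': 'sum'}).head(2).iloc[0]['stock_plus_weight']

add column stock_plus_weight = inv['stock'] + inv['weight']:
   stock  weight category warehouse  stock_plus_weight
0    103      48     elec        W2                151
1    388      34     food        W1                422
2      4      44    books        W1                 48
3    336       8     elec        W1                344
4    344      14     elec        W3                358
5    355      41     food        W1                396
6     11      41     elec        W1                 52
7    189      20    books        W5                209
8     88       9     toys        W3                 97
9    443       8     toys        W2                451
sort by weight descending:
   stock  weight category warehouse  stock_plus_weight
0    103      48     elec        W2                151
2      4      44    books        W1                 48
5    355      41     food        W1                396
6     11      41     elec        W1                 52
1    388      34     food        W1                422
7    189      20    books        W5                209
4    344      14     elec        W3                358
8     88       9     toys        W3                 97
3    336       8     elec        W1                344
9    443       8     toys        W2                451
group by warehouse, sum of stock_plus_weight:
           stock_plus_weight
warehouse                   
W1                      1262
W2                       602
W3                       455
W5                       209
take first 2 rows:
           stock_plus_weight
warehouse                   
W1                      1262
W2                       602
Finally, value at position 0, column 'stock_plus_weight' = 1262.

1262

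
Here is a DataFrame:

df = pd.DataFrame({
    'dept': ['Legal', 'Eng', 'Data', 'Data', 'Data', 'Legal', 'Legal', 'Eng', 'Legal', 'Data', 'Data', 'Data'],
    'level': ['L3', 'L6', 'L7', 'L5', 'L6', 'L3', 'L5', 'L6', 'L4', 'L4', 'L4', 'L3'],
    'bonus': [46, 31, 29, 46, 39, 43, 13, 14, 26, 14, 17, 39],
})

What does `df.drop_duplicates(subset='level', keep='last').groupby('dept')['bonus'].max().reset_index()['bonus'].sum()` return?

drop duplicate level (keep=last):
     dept level  bonus
2    Data    L7     29
6   Legal    L5     13
7     Eng    L6     14
10   Data    L4     17
11   Data    L3     39
group by dept, max of bonus:
dept
Data     39
Eng      14
Legal    13
Name: bonus, dtype: int64
reset_index():
    dept  bonus
0   Data     39
1    Eng     14
2  Legal     13

66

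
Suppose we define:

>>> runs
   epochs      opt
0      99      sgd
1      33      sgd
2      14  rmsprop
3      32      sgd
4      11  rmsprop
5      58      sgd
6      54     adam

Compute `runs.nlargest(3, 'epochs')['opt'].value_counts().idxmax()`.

sgd

take 3 rows with largest epochs:
   epochs   opt
0      99   sgd
5      58   sgd
6      54  adam
value_counts of opt:
opt
sgd     2
adam    1
Name: count, dtype: int64
Hence sgd.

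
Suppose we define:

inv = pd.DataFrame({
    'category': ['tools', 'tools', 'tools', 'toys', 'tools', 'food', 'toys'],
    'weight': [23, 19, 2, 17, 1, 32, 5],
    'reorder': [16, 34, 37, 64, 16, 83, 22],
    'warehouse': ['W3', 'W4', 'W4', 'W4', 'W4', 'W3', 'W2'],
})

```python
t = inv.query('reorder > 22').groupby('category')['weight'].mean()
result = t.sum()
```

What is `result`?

59.5

filter rows where reorder > 22:
  category  weight  reorder warehouse
1    tools      19       34        W4
2    tools       2       37        W4
3     toys      17       64        W4
5     food      32       83        W3
group by category, mean of weight:
category
food     32.0
tools    10.5
toys     17.0
Name: weight, dtype: float64
The sum of the resulting series is 59.5.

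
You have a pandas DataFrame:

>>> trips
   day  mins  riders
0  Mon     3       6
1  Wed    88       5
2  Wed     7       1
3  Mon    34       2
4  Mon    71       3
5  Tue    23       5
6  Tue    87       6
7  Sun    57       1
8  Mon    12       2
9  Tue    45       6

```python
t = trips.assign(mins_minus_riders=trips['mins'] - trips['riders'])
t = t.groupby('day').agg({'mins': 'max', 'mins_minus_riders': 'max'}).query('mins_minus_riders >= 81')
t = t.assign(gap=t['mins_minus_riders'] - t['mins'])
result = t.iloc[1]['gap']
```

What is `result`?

-5

add column mins_minus_riders = trips['mins'] - trips['riders']:
   day  mins  riders  mins_minus_riders
0  Mon     3       6                 -3
1  Wed    88       5                 83
2  Wed     7       1                  6
3  Mon    34       2                 32
4  Mon    71       3                 68
5  Tue    23       5                 18
6  Tue    87       6                 81
7  Sun    57       1                 56
8  Mon    12       2                 10
9  Tue    45       6                 39
group by day: max(mins), max(mins_minus_riders):
     mins  mins_minus_riders
day                         
Mon    71                 68
Sun    57                 56
Tue    87                 81
Wed    88                 83
filter rows where mins_minus_riders >= 81:
     mins  mins_minus_riders
day                         
Tue    87                 81
Wed    88                 83
add column gap = t['mins_minus_riders'] - t['mins']:
     mins  mins_minus_riders  gap
day                              
Tue    87                 81   -6
Wed    88                 83   -5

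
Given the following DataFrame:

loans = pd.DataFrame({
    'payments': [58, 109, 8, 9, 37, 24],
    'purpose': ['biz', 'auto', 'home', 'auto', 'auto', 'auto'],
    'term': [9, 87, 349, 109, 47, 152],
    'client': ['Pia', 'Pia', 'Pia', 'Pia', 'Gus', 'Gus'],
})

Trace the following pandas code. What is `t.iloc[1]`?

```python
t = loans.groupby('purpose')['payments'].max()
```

58

group by purpose, max of payments:
purpose
auto    109
biz      58
home      8
Name: payments, dtype: int64
Taking the value at position 1 gives 58.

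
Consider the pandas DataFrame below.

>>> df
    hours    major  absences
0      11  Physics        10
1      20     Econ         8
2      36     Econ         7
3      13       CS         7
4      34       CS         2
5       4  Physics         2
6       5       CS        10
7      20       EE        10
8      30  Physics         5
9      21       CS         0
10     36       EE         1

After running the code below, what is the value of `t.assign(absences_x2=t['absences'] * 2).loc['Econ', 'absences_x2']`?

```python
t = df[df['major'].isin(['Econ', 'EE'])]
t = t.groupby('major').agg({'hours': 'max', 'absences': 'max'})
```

filter rows where major in ['Econ', 'EE']:
    hours major  absences
1      20  Econ         8
2      36  Econ         7
7      20    EE        10
10     36    EE         1
group by major: max(hours), max(absences):
       hours  absences
major                 
EE        36        10
Econ      36         8
add column absences_x2 = t['absences'] * 2:
       hours  absences  absences_x2
major                              
EE        36        10           20
Econ      36         8           16
value at row 'Econ', column 'absences_x2' → 16

16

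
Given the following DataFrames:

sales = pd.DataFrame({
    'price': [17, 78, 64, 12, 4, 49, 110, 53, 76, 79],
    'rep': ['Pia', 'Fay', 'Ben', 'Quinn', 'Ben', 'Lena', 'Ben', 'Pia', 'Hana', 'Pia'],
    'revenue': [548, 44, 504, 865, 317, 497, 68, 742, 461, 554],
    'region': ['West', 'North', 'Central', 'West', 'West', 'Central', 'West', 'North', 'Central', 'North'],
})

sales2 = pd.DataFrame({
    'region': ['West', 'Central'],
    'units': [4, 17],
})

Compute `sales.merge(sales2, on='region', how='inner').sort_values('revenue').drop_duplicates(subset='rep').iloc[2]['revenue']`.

merge on 'region' (how='inner') → 7 rows:
   price    rep  revenue   region  units
0     17    Pia      548     West      4
1     64    Ben      504  Central     17
2     12  Quinn      865     West      4
3      4    Ben      317     West      4
4     49   Lena      497  Central     17
5    110    Ben       68     West      4
6     76   Hana      461  Central     17
sort by revenue:
   price    rep  revenue   region  units
5    110    Ben       68     West      4
3      4    Ben      317     West      4
6     76   Hana      461  Central     17
4     49   Lena      497  Central     17
1     64    Ben      504  Central     17
0     17    Pia      548     West      4
2     12  Quinn      865     West      4
drop duplicate rep (keep=first):
   price    rep  revenue   region  units
5    110    Ben       68     West      4
6     76   Hana      461  Central     17
4     49   Lena      497  Central     17
0     17    Pia      548     West      4
2     12  Quinn      865     West      4
The value at position 2, column 'revenue' is 497.

497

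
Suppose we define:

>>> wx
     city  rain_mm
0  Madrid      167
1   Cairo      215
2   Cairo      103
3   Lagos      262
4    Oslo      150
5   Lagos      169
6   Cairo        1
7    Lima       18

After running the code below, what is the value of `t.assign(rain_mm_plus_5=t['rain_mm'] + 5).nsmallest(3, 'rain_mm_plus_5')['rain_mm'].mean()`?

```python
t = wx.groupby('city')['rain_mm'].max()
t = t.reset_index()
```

111.666666667

group by city, max of rain_mm:
city
Cairo     215
Lagos     262
Lima       18
Madrid    167
Oslo      150
Name: rain_mm, dtype: int64
reset_index():
     city  rain_mm
0   Cairo      215
1   Lagos      262
2    Lima       18
3  Madrid      167
4    Oslo      150
add column rain_mm_plus_5 = t['rain_mm'] + 5:
     city  rain_mm  rain_mm_plus_5
0   Cairo      215             220
1   Lagos      262             267
2    Lima       18              23
3  Madrid      167             172
4    Oslo      150             155
take 3 rows with smallest rain_mm_plus_5:
     city  rain_mm  rain_mm_plus_5
2    Lima       18              23
4    Oslo      150             155
3  Madrid      167             172
Hence 111.666666667.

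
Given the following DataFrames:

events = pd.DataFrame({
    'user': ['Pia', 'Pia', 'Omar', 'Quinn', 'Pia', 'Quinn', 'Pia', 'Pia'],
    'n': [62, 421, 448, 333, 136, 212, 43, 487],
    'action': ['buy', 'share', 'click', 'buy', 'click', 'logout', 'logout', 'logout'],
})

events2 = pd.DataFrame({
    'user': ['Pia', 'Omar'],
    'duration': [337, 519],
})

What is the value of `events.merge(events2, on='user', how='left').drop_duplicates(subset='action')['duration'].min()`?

337.0

merge on 'user' (how='left') → 8 rows:
    user    n  action  duration
0    Pia   62     buy     337.0
1    Pia  421   share     337.0
2   Omar  448   click     519.0
3  Quinn  333     buy       NaN
4    Pia  136   click     337.0
5  Quinn  212  logout       NaN
6    Pia   43  logout     337.0
7    Pia  487  logout     337.0
drop duplicate action (keep=first):
    user    n  action  duration
0    Pia   62     buy     337.0
1    Pia  421   share     337.0
2   Omar  448   click     519.0
5  Quinn  212  logout       NaN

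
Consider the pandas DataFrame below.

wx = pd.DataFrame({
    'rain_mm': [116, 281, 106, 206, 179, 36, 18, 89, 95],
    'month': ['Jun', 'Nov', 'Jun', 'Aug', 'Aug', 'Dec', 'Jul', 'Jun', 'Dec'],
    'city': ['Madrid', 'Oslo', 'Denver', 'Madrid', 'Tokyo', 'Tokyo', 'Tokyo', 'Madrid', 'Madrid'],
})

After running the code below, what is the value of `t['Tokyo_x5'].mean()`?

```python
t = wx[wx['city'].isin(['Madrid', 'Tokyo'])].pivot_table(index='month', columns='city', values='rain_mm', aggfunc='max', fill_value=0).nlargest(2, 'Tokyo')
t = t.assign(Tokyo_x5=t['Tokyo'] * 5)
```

537.5

filter rows where city in ['Madrid', 'Tokyo']:
   rain_mm month    city
0      116   Jun  Madrid
3      206   Aug  Madrid
4      179   Aug   Tokyo
5       36   Dec   Tokyo
6       18   Jul   Tokyo
7       89   Jun  Madrid
8       95   Dec  Madrid
pivot: rows=month, cols=city, max(rain_mm):
city   Madrid  Tokyo
month               
Aug       206    179
Dec        95     36
Jul         0     18
Jun       116      0
take 2 rows with largest Tokyo:
city   Madrid  Tokyo
month               
Aug       206    179
Dec        95     36
add column Tokyo_x5 = t['Tokyo'] * 5:
city   Madrid  Tokyo  Tokyo_x5
month                         
Aug       206    179       895
Dec        95     36       180
Finally, mean of column 'Tokyo_x5' = 537.5.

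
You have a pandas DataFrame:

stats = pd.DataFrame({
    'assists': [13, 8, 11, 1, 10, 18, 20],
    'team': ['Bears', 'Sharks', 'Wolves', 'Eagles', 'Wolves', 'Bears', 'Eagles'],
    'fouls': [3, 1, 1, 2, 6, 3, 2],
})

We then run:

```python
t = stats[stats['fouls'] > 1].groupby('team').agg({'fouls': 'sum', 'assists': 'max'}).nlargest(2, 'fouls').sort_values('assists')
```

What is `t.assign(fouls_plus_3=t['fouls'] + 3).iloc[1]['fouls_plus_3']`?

filter rows where fouls > 1:
   assists    team  fouls
0       13   Bears      3
3        1  Eagles      2
4       10  Wolves      6
5       18   Bears      3
6       20  Eagles      2
group by team: sum(fouls), max(assists):
        fouls  assists
team                  
Bears       6       18
Eagles      4       20
Wolves      6       10
take 2 rows with largest fouls:
        fouls  assists
team                  
Bears       6       18
Wolves      6       10
sort by assists:
        fouls  assists
team                  
Wolves      6       10
Bears       6       18
add column fouls_plus_3 = t['fouls'] + 3:
        fouls  assists  fouls_plus_3
team                                
Wolves      6       10             9
Bears       6       18             9

9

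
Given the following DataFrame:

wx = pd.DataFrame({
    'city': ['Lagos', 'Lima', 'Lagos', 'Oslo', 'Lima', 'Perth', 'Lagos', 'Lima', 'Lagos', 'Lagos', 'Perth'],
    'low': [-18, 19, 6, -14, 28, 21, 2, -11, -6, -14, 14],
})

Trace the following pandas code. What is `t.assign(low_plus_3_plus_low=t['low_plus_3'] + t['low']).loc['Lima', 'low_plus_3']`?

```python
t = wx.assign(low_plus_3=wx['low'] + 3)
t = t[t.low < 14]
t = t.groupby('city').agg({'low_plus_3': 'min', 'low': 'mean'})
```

add column low_plus_3 = wx['low'] + 3:
     city  low  low_plus_3
0   Lagos  -18         -15
1    Lima   19          22
2   Lagos    6           9
3    Oslo  -14         -11
4    Lima   28          31
5   Perth   21          24
6   Lagos    2           5
7    Lima  -11          -8
8   Lagos   -6          -3
9   Lagos  -14         -11
10  Perth   14          17
filter rows where low < 14:
    city  low  low_plus_3
0  Lagos  -18         -15
2  Lagos    6           9
3   Oslo  -14         -11
6  Lagos    2           5
7   Lima  -11          -8
8  Lagos   -6          -3
9  Lagos  -14         -11
group by city: min(low_plus_3), mean(low):
       low_plus_3   low
city                   
Lagos         -15  -6.0
Lima           -8 -11.0
Oslo          -11 -14.0
add column low_plus_3_plus_low = t['low_plus_3'] + t['low']:
       low_plus_3   low  low_plus_3_plus_low
city                                        
Lagos         -15  -6.0                -21.0
Lima           -8 -11.0                -19.0
Oslo          -11 -14.0                -25.0
Taking the value at row 'Lima', column 'low_plus_3' gives -8.

-8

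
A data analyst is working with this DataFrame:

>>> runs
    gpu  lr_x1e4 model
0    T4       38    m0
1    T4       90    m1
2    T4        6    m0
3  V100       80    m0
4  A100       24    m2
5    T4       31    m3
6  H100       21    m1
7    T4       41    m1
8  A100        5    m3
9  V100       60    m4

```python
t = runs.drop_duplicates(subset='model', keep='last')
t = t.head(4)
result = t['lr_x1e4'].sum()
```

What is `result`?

drop duplicate model (keep=last):
    gpu  lr_x1e4 model
3  V100       80    m0
4  A100       24    m2
7    T4       41    m1
8  A100        5    m3
9  V100       60    m4
take first 4 rows:
    gpu  lr_x1e4 model
3  V100       80    m0
4  A100       24    m2
7    T4       41    m1
8  A100        5    m3
So sum() = 150.

150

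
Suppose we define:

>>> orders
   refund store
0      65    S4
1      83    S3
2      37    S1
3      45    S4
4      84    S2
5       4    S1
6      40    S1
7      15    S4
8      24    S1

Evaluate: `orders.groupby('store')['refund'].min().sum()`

186

group by store, min of refund:
store
S1     4
S2    84
S3    83
S4    15
Name: refund, dtype: int64
sum of the resulting series → 186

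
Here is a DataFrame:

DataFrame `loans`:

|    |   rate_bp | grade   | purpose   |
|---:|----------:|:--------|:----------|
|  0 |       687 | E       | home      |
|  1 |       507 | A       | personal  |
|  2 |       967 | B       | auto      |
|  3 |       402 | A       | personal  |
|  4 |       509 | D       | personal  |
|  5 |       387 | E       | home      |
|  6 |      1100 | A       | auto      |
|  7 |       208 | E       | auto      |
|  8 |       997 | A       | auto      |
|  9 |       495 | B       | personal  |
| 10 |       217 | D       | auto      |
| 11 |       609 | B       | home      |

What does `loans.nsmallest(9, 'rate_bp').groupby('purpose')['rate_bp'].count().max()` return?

take 9 rows with smallest rate_bp:
    rate_bp grade   purpose
7       208     E      auto
10      217     D      auto
5       387     E      home
3       402     A  personal
9       495     B  personal
1       507     A  personal
4       509     D  personal
11      609     B      home
0       687     E      home
group by purpose, count of rate_bp:
purpose
auto        2
home        3
personal    4
Name: rate_bp, dtype: int64
Then the max of the resulting series: 4

4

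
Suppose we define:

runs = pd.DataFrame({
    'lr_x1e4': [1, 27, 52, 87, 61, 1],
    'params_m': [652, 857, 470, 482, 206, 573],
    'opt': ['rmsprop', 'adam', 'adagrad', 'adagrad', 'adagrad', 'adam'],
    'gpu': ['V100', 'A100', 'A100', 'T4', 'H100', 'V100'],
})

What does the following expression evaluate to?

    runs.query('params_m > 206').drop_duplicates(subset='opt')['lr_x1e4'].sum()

80

filter rows where params_m > 206:
   lr_x1e4  params_m      opt   gpu
0        1       652  rmsprop  V100
1       27       857     adam  A100
2       52       470  adagrad  A100
3       87       482  adagrad    T4
5        1       573     adam  V100
drop duplicate opt (keep=first):
   lr_x1e4  params_m      opt   gpu
0        1       652  rmsprop  V100
1       27       857     adam  A100
2       52       470  adagrad  A100
Then the sum of column 'lr_x1e4': 80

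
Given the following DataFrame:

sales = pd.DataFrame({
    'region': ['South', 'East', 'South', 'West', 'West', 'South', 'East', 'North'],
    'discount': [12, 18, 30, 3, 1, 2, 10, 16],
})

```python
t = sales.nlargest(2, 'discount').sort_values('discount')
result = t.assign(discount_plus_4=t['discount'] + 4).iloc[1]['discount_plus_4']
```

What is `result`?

take 2 rows with largest discount:
  region  discount
2  South        30
1   East        18
sort by discount:
  region  discount
1   East        18
2  South        30
add column discount_plus_4 = t['discount'] + 4:
  region  discount  discount_plus_4
1   East        18               22
2  South        30               34
Hence 34.

34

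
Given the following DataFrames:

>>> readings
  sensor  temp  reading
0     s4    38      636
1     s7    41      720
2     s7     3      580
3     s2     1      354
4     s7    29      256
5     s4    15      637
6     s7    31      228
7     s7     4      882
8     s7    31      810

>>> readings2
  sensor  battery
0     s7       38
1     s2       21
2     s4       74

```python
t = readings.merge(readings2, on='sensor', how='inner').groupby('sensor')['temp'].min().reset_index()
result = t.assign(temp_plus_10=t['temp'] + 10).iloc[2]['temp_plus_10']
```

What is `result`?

merge on 'sensor' (how='inner') → 9 rows:
  sensor  temp  reading  battery
0     s4    38      636       74
1     s7    41      720       38
2     s7     3      580       38
3     s2     1      354       21
4     s7    29      256       38
5     s4    15      637       74
6     s7    31      228       38
7     s7     4      882       38
8     s7    31      810       38
group by sensor, min of temp:
sensor
s2     1
s4    15
s7     3
Name: temp, dtype: int64
reset_index():
  sensor  temp
0     s2     1
1     s4    15
2     s7     3
add column temp_plus_10 = t['temp'] + 10:
  sensor  temp  temp_plus_10
0     s2     1            11
1     s4    15            25
2     s7     3            13

13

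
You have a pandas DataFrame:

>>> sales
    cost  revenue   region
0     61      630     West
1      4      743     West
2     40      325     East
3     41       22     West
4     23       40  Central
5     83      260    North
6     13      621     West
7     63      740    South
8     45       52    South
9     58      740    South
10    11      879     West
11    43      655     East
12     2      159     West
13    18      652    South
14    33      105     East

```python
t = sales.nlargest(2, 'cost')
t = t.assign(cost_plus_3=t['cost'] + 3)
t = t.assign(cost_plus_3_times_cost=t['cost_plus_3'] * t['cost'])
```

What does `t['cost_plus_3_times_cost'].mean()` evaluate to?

take 2 rows with largest cost:
   cost  revenue region
5    83      260  North
7    63      740  South
add column cost_plus_3 = t['cost'] + 3:
   cost  revenue region  cost_plus_3
5    83      260  North           86
7    63      740  South           66
add column cost_plus_3_times_cost = t['cost_plus_3'] * t['cost']:
   cost  revenue region  cost_plus_3  cost_plus_3_times_cost
5    83      260  North           86                    7138
7    63      740  South           66                    4158
mean of column 'cost_plus_3_times_cost' → 5648.0

5648.0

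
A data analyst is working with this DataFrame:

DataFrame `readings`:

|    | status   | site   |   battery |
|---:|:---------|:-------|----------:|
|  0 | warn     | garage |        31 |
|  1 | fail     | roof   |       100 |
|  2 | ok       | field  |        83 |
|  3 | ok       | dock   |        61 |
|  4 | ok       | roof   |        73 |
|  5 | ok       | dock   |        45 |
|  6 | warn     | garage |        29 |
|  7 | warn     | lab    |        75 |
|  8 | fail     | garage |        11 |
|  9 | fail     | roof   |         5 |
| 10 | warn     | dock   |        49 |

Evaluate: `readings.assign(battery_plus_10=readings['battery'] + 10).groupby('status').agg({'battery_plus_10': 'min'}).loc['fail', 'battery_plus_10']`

add column battery_plus_10 = readings['battery'] + 10:
   status    site  battery  battery_plus_10
0    warn  garage       31               41
1    fail    roof      100              110
2      ok   field       83               93
3      ok    dock       61               71
4      ok    roof       73               83
5      ok    dock       45               55
6    warn  garage       29               39
7    warn     lab       75               85
8    fail  garage       11               21
9    fail    roof        5               15
10   warn    dock       49               59
group by status, min of battery_plus_10:
        battery_plus_10
status                 
fail                 15
ok                   55
warn                 39

15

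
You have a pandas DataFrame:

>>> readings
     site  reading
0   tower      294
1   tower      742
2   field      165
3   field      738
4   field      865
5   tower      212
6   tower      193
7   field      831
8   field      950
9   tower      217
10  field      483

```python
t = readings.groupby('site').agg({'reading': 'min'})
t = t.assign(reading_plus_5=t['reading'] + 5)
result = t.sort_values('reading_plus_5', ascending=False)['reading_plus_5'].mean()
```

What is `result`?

184.0

group by site, min of reading:
       reading
site          
field      165
tower      193
add column reading_plus_5 = t['reading'] + 5:
       reading  reading_plus_5
site                          
field      165             170
tower      193             198
sort by reading_plus_5 descending:
       reading  reading_plus_5
site                          
tower      193             198
field      165             170
Finally, mean of column 'reading_plus_5' = 184.0.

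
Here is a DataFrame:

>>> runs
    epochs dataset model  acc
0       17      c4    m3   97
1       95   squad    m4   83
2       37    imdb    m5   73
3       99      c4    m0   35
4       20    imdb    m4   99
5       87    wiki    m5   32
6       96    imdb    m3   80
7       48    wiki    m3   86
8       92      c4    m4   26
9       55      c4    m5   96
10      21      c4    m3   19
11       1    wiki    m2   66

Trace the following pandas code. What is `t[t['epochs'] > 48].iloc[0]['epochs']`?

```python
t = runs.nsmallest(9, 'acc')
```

92

take 9 rows with smallest acc:
    epochs dataset model  acc
10      21      c4    m3   19
8       92      c4    m4   26
5       87    wiki    m5   32
3       99      c4    m0   35
11       1    wiki    m2   66
2       37    imdb    m5   73
6       96    imdb    m3   80
1       95   squad    m4   83
7       48    wiki    m3   86
filter rows where epochs > 48:
   epochs dataset model  acc
8      92      c4    m4   26
5      87    wiki    m5   32
3      99      c4    m0   35
6      96    imdb    m3   80
1      95   squad    m4   83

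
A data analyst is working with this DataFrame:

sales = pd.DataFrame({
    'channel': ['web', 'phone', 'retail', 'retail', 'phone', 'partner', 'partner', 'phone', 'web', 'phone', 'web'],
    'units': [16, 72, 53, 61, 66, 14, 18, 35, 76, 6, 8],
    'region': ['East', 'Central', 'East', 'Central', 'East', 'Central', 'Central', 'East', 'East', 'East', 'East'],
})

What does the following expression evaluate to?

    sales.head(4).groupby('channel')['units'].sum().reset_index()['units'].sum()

202

take first 4 rows:
  channel  units   region
0     web     16     East
1   phone     72  Central
2  retail     53     East
3  retail     61  Central
group by channel, sum of units:
channel
phone      72
retail    114
web        16
Name: units, dtype: int64
reset_index():
  channel  units
0   phone     72
1  retail    114
2     web     16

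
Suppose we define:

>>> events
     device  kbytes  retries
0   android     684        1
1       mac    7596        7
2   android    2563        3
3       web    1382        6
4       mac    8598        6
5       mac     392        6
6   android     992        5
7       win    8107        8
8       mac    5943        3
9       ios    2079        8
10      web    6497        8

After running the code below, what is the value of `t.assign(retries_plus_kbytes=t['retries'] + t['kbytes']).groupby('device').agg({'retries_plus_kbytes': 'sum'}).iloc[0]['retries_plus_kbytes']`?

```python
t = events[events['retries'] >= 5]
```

997

filter rows where retries >= 5:
     device  kbytes  retries
1       mac    7596        7
3       web    1382        6
4       mac    8598        6
5       mac     392        6
6   android     992        5
7       win    8107        8
9       ios    2079        8
10      web    6497        8
add column retries_plus_kbytes = t['retries'] + t['kbytes']:
     device  kbytes  retries  retries_plus_kbytes
1       mac    7596        7                 7603
3       web    1382        6                 1388
4       mac    8598        6                 8604
5       mac     392        6                  398
6   android     992        5                  997
7       win    8107        8                 8115
9       ios    2079        8                 2087
10      web    6497        8                 6505
group by device, sum of retries_plus_kbytes:
         retries_plus_kbytes
device                      
android                  997
ios                     2087
mac                    16605
web                     7893
win                     8115
Then the value at position 0, column 'retries_plus_kbytes': 997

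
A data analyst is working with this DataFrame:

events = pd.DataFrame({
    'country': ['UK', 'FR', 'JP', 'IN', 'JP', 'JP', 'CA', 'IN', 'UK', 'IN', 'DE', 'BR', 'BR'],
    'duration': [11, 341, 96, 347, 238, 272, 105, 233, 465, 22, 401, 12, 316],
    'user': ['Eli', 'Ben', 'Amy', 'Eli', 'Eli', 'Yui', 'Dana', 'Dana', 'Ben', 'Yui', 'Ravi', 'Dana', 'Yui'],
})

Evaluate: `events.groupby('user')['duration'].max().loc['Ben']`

group by user, max of duration:
user
Amy      96
Ben     465
Dana    233
Eli     347
Ravi    401
Yui     316
Name: duration, dtype: int64
value at index 'Ben' → 465

465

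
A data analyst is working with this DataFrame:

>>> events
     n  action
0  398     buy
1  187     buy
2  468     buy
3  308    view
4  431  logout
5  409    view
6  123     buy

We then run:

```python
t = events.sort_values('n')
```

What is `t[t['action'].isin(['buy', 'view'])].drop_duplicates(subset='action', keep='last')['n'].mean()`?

sort by n:
     n  action
6  123     buy
1  187     buy
3  308    view
0  398     buy
5  409    view
4  431  logout
2  468     buy
filter rows where action in ['buy', 'view']:
     n action
6  123    buy
1  187    buy
3  308   view
0  398    buy
5  409   view
2  468    buy
drop duplicate action (keep=last):
     n action
5  409   view
2  468    buy
Then the mean of column 'n': 438.5

438.5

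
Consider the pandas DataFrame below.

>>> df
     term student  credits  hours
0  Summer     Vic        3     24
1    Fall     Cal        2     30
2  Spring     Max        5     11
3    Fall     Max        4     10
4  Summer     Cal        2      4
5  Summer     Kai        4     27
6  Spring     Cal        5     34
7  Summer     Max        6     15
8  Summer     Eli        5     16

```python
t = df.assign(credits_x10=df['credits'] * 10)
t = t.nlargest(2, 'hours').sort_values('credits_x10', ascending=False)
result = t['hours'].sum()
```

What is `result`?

64

add column credits_x10 = df['credits'] * 10:
     term student  credits  hours  credits_x10
0  Summer     Vic        3     24           30
1    Fall     Cal        2     30           20
2  Spring     Max        5     11           50
3    Fall     Max        4     10           40
4  Summer     Cal        2      4           20
5  Summer     Kai        4     27           40
6  Spring     Cal        5     34           50
7  Summer     Max        6     15           60
8  Summer     Eli        5     16           50
take 2 rows with largest hours:
     term student  credits  hours  credits_x10
6  Spring     Cal        5     34           50
1    Fall     Cal        2     30           20
sort by credits_x10 descending:
     term student  credits  hours  credits_x10
6  Spring     Cal        5     34           50
1    Fall     Cal        2     30           20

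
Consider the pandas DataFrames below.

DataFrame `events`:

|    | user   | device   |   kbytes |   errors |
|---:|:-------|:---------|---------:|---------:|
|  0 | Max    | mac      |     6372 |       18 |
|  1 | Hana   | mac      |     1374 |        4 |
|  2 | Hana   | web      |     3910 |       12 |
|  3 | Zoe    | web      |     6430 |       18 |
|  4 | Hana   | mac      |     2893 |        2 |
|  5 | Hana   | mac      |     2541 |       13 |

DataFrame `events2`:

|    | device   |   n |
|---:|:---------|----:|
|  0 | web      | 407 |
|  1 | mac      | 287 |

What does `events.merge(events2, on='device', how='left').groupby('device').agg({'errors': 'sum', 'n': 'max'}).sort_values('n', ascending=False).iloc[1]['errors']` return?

37

merge on 'device' (how='left') → 6 rows:
   user device  kbytes  errors    n
0   Max    mac    6372      18  287
1  Hana    mac    1374       4  287
2  Hana    web    3910      12  407
3   Zoe    web    6430      18  407
4  Hana    mac    2893       2  287
5  Hana    mac    2541      13  287
group by device: sum(errors), max(n):
        errors    n
device             
mac         37  287
web         30  407
sort by n descending:
        errors    n
device             
web         30  407
mac         37  287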